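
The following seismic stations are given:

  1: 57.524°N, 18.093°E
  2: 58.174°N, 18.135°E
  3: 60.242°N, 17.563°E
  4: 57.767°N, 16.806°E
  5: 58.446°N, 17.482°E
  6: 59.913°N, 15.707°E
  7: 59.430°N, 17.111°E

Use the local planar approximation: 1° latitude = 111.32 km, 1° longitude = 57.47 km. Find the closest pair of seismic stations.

2 and 5

Pairwise distances:
1–2: 72.398 km
1–3: 304.097 km
1–4: 78.755 km
1–5: 108.477 km
1–6: 299.214 km
1–7: 219.553 km
2–3: 232.545 km
2–4: 88.805 km
2–5: 48.220 km
2–6: 238.634 km
2–7: 151.698 km
3–4: 278.931 km
3–5: 199.985 km
3–6: 112.777 km
3–7: 94.050 km
4–5: 84.986 km
4–6: 247.101 km
4–7: 185.953 km
5–6: 192.548 km
5–7: 111.595 km
6–7: 96.961 km
Closest pair: 2–5 at 48.220 km.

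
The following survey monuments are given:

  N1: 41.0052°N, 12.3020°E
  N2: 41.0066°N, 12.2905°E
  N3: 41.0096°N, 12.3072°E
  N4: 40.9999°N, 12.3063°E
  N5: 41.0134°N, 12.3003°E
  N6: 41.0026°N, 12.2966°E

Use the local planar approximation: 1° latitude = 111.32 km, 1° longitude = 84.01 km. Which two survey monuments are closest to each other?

Pairwise distances:
N1–N2: √((0.0014·111.32)² + (-0.0115·84.01)²) = √(0.024289 + 0.933378) = 0.9786 km
N1–N3: √((0.0044·111.32)² + (0.0052·84.01)²) = √(0.239912 + 0.190840) = 0.6563 km
N1–N4: √((-0.0053·111.32)² + (0.0043·84.01)²) = √(0.348095 + 0.130497) = 0.6918 km
N1–N5: √((0.0082·111.32)² + (-0.0017·84.01)²) = √(0.833248 + 0.020397) = 0.9239 km
N1–N6: √((-0.0026·111.32)² + (-0.0054·84.01)²) = √(0.083771 + 0.205802) = 0.5381 km
N2–N3: √((0.0030·111.32)² + (0.0167·84.01)²) = √(0.111529 + 1.968316) = 1.4422 km
N2–N4: √((-0.0067·111.32)² + (0.0158·84.01)²) = √(0.556283 + 1.761879) = 1.5226 km
N2–N5: √((0.0068·111.32)² + (0.0098·84.01)²) = √(0.573013 + 0.677820) = 1.1184 km
N2–N6: √((-0.0040·111.32)² + (0.0061·84.01)²) = √(0.198274 + 0.262616) = 0.6789 km
N3–N4: √((-0.0097·111.32)² + (-0.0009·84.01)²) = √(1.165977 + 0.005717) = 1.0824 km
N3–N5: √((0.0038·111.32)² + (-0.0069·84.01)²) = √(0.178943 + 0.336016) = 0.7176 km
N3–N6: √((-0.0070·111.32)² + (-0.0106·84.01)²) = √(0.607215 + 0.793001) = 1.1833 km
N4–N5: √((0.0135·111.32)² + (-0.0060·84.01)²) = √(2.258468 + 0.254076) = 1.5851 km
N4–N6: √((0.0027·111.32)² + (-0.0097·84.01)²) = √(0.090339 + 0.664057) = 0.8686 km
N5–N6: √((-0.0108·111.32)² + (-0.0037·84.01)²) = √(1.445419 + 0.096620) = 1.2418 km
Closest pair: N1–N6 at 0.5381 km.

N1 and N6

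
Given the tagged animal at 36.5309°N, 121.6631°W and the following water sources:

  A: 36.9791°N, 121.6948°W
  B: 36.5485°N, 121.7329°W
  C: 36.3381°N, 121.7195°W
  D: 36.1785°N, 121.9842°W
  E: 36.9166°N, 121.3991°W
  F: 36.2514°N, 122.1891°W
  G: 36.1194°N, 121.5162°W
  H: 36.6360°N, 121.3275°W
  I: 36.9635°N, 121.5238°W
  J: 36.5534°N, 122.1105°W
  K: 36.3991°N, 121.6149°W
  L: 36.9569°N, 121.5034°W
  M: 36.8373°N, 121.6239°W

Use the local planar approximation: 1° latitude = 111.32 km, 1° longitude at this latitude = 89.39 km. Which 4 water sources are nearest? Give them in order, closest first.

B, K, C, H

Distances from 36.5309°N, 121.6631°W:
A: 49.9740 km
B: 6.5398 km
C: 22.0467 km
D: 48.6086 km
E: 48.9941 km
F: 56.3815 km
G: 47.6532 km
H: 32.2000 km
I: 49.7409 km
J: 40.0714 km
K: 15.2915 km
L: 49.5244 km
M: 34.2880 km
Sorted: B (6.5398 km) < K (15.2915 km) < C (22.0467 km) < H (32.2000 km) < M (34.2880 km) < J (40.0714 km) < …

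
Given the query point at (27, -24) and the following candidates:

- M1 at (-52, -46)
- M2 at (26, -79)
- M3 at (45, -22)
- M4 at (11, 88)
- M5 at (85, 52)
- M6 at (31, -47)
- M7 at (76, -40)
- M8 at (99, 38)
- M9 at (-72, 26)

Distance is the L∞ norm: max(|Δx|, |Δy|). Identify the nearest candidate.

M3

Distances from (27, -24):
M1: 79
M2: 55
M3: 18
M4: 112
M5: 76
M6: 23
M7: 49
M8: 72
M9: 99
Minimum: M3 at 18.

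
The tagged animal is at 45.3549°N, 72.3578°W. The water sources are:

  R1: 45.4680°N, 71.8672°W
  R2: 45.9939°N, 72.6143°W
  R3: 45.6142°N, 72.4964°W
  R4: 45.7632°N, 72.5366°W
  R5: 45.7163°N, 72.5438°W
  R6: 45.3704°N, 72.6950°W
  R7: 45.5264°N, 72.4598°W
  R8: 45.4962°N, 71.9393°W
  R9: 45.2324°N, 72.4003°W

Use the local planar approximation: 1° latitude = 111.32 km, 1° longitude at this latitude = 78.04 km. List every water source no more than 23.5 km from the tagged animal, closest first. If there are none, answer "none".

Distances from 45.3549°N, 72.3578°W:
R1: √((0.1131·111.32)² + (0.4906·78.04)²) = √(158.515453 + 1465.850263) = 40.3034 km
R2: √((0.6390·111.32)² + (-0.2565·78.04)²) = √(5059.971977 + 400.690698) = 73.8963 km
R3: √((0.2593·111.32)² + (-0.1386·78.04)²) = √(833.204159 + 116.993298) = 30.8253 km
R4: √((0.4083·111.32)² + (-0.1788·78.04)²) = √(2065.880304 + 194.701613) = 47.5456 km
R5: √((0.3614·111.32)² + (-0.1860·78.04)²) = √(1618.537223 + 210.697998) = 42.7696 km
R6: √((0.0155·111.32)² + (-0.3372·78.04)²) = √(2.977212 + 692.483856) = 26.3716 km
R7: √((0.1715·111.32)² + (-0.1020·78.04)²) = √(364.480790 + 63.362874) = 20.6844 km
R8: √((0.1413·111.32)² + (0.4185·78.04)²) = √(247.417674 + 1066.658617) = 36.2502 km
R9: √((-0.1225·111.32)² + (-0.0425·78.04)²) = √(185.959587 + 11.000499) = 14.0342 km
Threshold 23.5 km: R9 (14.0342 km), R7 (20.6844 km) are within range.

R9, R7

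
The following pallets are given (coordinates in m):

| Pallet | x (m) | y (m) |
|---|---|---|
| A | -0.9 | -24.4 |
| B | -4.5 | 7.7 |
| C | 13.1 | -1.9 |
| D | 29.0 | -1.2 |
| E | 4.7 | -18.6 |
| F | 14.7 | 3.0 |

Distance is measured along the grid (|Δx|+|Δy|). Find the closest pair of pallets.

Pairwise distances:
C–F: |1.6| + |4.9| = 1.6 + 4.9 = 6.5 m
A–E: |5.6| + |5.8| = 5.6 + 5.8 = 11.4 m
C–D: |15.9| + |0.7| = 15.9 + 0.7 = 16.6 m
D–F: |-14.3| + |4.2| = 14.3 + 4.2 = 18.5 m
B–F: |19.2| + |-4.7| = 19.2 + 4.7 = 23.9 m
C–E: |-8.4| + |-16.7| = 8.4 + 16.7 = 25.1 m
B–C: |17.6| + |-9.6| = 17.6 + 9.6 = 27.2 m
E–F: |10.0| + |21.6| = 10.0 + 21.6 = 31.6 m
B–E: |9.2| + |-26.3| = 9.2 + 26.3 = 35.5 m
A–B: |-3.6| + |32.1| = 3.6 + 32.1 = 35.7 m
A–C: |14.0| + |22.5| = 14.0 + 22.5 = 36.5 m
D–E: |-24.3| + |-17.4| = 24.3 + 17.4 = 41.7 m
B–D: |33.5| + |-8.9| = 33.5 + 8.9 = 42.4 m
A–F: |15.6| + |27.4| = 15.6 + 27.4 = 43.0 m
A–D: |29.9| + |23.2| = 29.9 + 23.2 = 53.1 m
Closest pair: C–F at 6.5 m.

C and F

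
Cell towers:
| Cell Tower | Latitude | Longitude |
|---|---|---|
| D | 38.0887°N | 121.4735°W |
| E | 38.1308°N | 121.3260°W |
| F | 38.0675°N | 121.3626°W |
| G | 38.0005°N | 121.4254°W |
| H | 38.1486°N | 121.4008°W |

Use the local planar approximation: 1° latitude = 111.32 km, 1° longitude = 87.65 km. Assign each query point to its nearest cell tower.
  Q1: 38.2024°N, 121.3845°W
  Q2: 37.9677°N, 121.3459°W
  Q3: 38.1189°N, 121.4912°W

Q1 at 38.2024°N, 121.3845°W:
  D: 14.8679 km
  E: 9.4774 km
  F: 15.1393 km
  G: 22.7596 km
  H: 6.1571 km
  → nearest: H (6.1571 km)
Q2 at 37.9677°N, 121.3459°W:
  D: 17.5077 km
  E: 18.2399 km
  F: 11.2057 km
  G: 7.8669 km
  H: 20.7047 km
  → nearest: G (7.8669 km)
Q3 at 38.1189°N, 121.4912°W:
  D: 3.7026 km
  E: 14.5403 km
  F: 12.6409 km
  G: 14.3869 km
  H: 8.5857 km
  → nearest: D (3.7026 km)

Q1→H; Q2→G; Q3→D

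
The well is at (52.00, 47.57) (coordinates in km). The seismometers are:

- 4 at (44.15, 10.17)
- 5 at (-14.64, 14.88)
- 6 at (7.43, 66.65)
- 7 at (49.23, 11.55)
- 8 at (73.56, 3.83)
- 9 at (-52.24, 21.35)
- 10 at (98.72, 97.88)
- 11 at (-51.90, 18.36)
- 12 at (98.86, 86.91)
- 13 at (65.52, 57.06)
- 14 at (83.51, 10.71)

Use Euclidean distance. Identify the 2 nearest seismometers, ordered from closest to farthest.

Distances from (52.00, 47.57):
4: √((-7.85)² + (-37.40)²) = √(61.6225 + 1398.7600) = 38.21 km
5: √((-66.64)² + (-32.69)²) = √(4440.8896 + 1068.6361) = 74.23 km
6: √((-44.57)² + (19.08)²) = √(1986.4849 + 364.0464) = 48.48 km
7: √((-2.77)² + (-36.02)²) = √(7.6729 + 1297.4404) = 36.13 km
8: √((21.56)² + (-43.74)²) = √(464.8336 + 1913.1876) = 48.76 km
9: √((-104.24)² + (-26.22)²) = √(10865.9776 + 687.4884) = 107.49 km
10: √((46.72)² + (50.31)²) = √(2182.7584 + 2531.0961) = 68.66 km
11: √((-103.90)² + (-29.21)²) = √(10795.2100 + 853.2241) = 107.93 km
12: √((46.86)² + (39.34)²) = √(2195.8596 + 1547.6356) = 61.18 km
13: √((13.52)² + (9.49)²) = √(182.7904 + 90.0601) = 16.52 km
14: √((31.51)² + (-36.86)²) = √(992.8801 + 1358.6596) = 48.49 km
Sorted: 13 (16.52 km) < 7 (36.13 km) < 4 (38.21 km) < 6 (48.48 km) < …

13, 7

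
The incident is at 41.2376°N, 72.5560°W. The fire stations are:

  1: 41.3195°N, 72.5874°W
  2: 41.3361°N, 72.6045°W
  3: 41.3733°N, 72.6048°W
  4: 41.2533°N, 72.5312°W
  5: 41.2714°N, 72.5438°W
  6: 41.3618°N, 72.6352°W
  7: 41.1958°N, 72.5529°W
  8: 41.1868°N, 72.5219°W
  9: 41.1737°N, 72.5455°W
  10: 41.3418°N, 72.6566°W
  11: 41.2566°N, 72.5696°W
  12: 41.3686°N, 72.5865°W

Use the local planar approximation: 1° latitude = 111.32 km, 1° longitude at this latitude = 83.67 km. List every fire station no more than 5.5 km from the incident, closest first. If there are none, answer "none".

Distances from 41.2376°N, 72.5560°W:
1: 9.4881 km
2: 11.6918 km
3: 15.6482 km
4: 2.7130 km
5: 3.8986 km
6: 15.3320 km
7: 4.6604 km
8: 6.3340 km
9: 7.1674 km
10: 14.3317 km
11: 2.4018 km
12: 14.8045 km
Threshold 5.5 km: 11 (2.4018 km), 4 (2.7130 km), 5 (3.8986 km), 7 (4.6604 km) are within range.

11, 4, 5, 7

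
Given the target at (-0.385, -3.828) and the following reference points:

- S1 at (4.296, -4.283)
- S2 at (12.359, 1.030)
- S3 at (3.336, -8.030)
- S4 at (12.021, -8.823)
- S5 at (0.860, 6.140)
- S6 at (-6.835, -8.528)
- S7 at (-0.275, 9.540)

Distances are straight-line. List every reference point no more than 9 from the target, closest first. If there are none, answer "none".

S1, S3, S6

Distances from (-0.385, -3.828):
S1: 4.703
S2: 13.639
S3: 5.613
S4: 13.374
S5: 10.045
S6: 7.981
S7: 13.368
Threshold 9: S1 (4.703), S3 (5.613), S6 (7.981) are within range.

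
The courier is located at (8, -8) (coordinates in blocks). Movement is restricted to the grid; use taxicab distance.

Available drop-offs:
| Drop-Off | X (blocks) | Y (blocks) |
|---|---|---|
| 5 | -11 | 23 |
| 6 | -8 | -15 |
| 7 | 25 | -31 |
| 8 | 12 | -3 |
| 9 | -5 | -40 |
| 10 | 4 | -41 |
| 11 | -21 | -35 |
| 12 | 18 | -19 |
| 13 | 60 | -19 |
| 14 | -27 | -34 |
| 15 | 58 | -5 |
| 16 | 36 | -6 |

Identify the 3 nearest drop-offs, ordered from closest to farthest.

8, 12, 6

Distances from (8, -8):
5: |-19| + |31| = 19 + 31 = 50 blocks
6: |-16| + |-7| = 16 + 7 = 23 blocks
7: |17| + |-23| = 17 + 23 = 40 blocks
8: |4| + |5| = 4 + 5 = 9 blocks
9: |-13| + |-32| = 13 + 32 = 45 blocks
10: |-4| + |-33| = 4 + 33 = 37 blocks
11: |-29| + |-27| = 29 + 27 = 56 blocks
12: |10| + |-11| = 10 + 11 = 21 blocks
13: |52| + |-11| = 52 + 11 = 63 blocks
14: |-35| + |-26| = 35 + 26 = 61 blocks
15: |50| + |3| = 50 + 3 = 53 blocks
16: |28| + |2| = 28 + 2 = 30 blocks
Sorted: 8 (9 blocks) < 12 (21 blocks) < 6 (23 blocks) < 16 (30 blocks) < 10 (37 blocks) < …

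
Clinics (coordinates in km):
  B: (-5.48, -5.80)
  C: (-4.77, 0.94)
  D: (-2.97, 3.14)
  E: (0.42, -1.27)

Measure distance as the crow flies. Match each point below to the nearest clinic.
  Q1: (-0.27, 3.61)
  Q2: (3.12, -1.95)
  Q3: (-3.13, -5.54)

Q1 at (-0.27, 3.61):
  B: √((-5.21)² + (-9.41)²) = √(27.1441 + 88.5481) = 10.76 km
  C: √((-4.50)² + (-2.67)²) = √(20.2500 + 7.1289) = 5.23 km
  D: √((-2.70)² + (-0.47)²) = √(7.2900 + 0.2209) = 2.74 km
  E: √((0.69)² + (-4.88)²) = √(0.4761 + 23.8144) = 4.93 km
  → nearest: D (2.74 km)
Q2 at (3.12, -1.95):
  B: √((-8.60)² + (-3.85)²) = √(73.9600 + 14.8225) = 9.42 km
  C: √((-7.89)² + (2.89)²) = √(62.2521 + 8.3521) = 8.40 km
  D: √((-6.09)² + (5.09)²) = √(37.0881 + 25.9081) = 7.94 km
  E: √((-2.70)² + (0.68)²) = √(7.2900 + 0.4624) = 2.78 km
  → nearest: E (2.78 km)
Q3 at (-3.13, -5.54):
  B: √((-2.35)² + (-0.26)²) = √(5.5225 + 0.0676) = 2.36 km
  C: √((-1.64)² + (6.48)²) = √(2.6896 + 41.9904) = 6.68 km
  D: √((0.16)² + (8.68)²) = √(0.0256 + 75.3424) = 8.68 km
  E: √((3.55)² + (4.27)²) = √(12.6025 + 18.2329) = 5.55 km
  → nearest: B (2.36 km)

Q1→D; Q2→E; Q3→B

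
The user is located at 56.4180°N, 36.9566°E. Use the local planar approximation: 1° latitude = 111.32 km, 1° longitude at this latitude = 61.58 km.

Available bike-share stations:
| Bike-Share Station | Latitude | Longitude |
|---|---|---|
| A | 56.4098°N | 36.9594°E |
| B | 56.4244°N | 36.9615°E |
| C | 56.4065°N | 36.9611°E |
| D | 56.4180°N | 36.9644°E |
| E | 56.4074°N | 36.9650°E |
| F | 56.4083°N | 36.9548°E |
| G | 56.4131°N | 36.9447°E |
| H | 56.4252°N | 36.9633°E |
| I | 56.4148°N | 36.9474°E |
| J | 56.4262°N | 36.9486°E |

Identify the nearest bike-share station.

Distances from 56.4180°N, 36.9566°E:
A: √((-0.0082·111.32)² + (0.0028·61.58)²) = √(0.833248 + 0.029730) = 0.9290 km
B: √((0.0064·111.32)² + (0.0049·61.58)²) = √(0.507582 + 0.091048) = 0.7737 km
C: √((-0.0115·111.32)² + (0.0045·61.58)²) = √(1.638861 + 0.076790) = 1.3098 km
D: √((0.0000·111.32)² + (0.0078·61.58)²) = √(0.000000 + 0.230711) = 0.4803 km
E: √((-0.0106·111.32)² + (0.0084·61.58)²) = √(1.392381 + 0.267570) = 1.2884 km
F: √((-0.0097·111.32)² + (-0.0018·61.58)²) = √(1.165977 + 0.012286) = 1.0855 km
G: √((-0.0049·111.32)² + (-0.0119·61.58)²) = √(0.297535 + 0.536999) = 0.9135 km
H: √((0.0072·111.32)² + (0.0067·61.58)²) = √(0.642409 + 0.170227) = 0.9015 km
I: √((-0.0032·111.32)² + (-0.0092·61.58)²) = √(0.126896 + 0.320963) = 0.6692 km
J: √((0.0082·111.32)² + (-0.0080·61.58)²) = √(0.833248 + 0.242694) = 1.0373 km
Minimum: D at 0.4803 km.

D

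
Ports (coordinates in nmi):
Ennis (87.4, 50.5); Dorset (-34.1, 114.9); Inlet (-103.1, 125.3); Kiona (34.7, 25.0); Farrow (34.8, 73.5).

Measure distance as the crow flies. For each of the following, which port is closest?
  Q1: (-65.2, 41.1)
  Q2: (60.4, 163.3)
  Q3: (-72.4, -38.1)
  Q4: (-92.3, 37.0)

Q1 at (-65.2, 41.1):
  Ennis: 152.9 nmi
  Dorset: 80.1 nmi
  Inlet: 92.3 nmi
  Kiona: 101.2 nmi
  Farrow: 105.1 nmi
  → nearest: Dorset (80.1 nmi)
Q2 at (60.4, 163.3):
  Ennis: 116.0 nmi
  Dorset: 106.2 nmi
  Inlet: 167.9 nmi
  Kiona: 140.7 nmi
  Farrow: 93.4 nmi
  → nearest: Farrow (93.4 nmi)
Q3 at (-72.4, -38.1):
  Ennis: 182.7 nmi
  Dorset: 157.7 nmi
  Inlet: 166.3 nmi
  Kiona: 124.3 nmi
  Farrow: 154.7 nmi
  → nearest: Kiona (124.3 nmi)
Q4 at (-92.3, 37.0):
  Ennis: 180.2 nmi
  Dorset: 97.2 nmi
  Inlet: 89.0 nmi
  Kiona: 127.6 nmi
  Farrow: 132.2 nmi
  → nearest: Inlet (89.0 nmi)

Q1→Dorset; Q2→Farrow; Q3→Kiona; Q4→Inlet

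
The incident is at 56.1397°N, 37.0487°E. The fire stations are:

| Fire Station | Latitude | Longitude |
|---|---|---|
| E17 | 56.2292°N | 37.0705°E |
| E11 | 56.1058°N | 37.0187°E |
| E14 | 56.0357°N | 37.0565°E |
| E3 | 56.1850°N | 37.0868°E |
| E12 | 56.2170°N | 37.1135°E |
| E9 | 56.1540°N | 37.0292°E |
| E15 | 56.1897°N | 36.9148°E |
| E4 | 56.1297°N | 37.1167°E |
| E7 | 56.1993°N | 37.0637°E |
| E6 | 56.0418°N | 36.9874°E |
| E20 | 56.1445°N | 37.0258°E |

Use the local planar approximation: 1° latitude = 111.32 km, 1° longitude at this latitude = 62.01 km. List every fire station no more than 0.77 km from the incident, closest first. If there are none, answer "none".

Distances from 56.1397°N, 37.0487°E:
E17: √((0.0895·111.32)² + (0.0218·62.01)²) = √(99.264159 + 1.827412) = 10.0544 km
E11: √((-0.0339·111.32)² + (-0.0300·62.01)²) = √(14.241174 + 3.460716) = 4.2074 km
E14: √((-0.1040·111.32)² + (0.0078·62.01)²) = √(134.033412 + 0.233944) = 11.5874 km
E3: √((0.0453·111.32)² + (0.0381·62.01)²) = √(25.429791 + 5.581789) = 5.5688 km
E12: √((0.0773·111.32)² + (0.0648·62.01)²) = √(74.046645 + 16.146317) = 9.4970 km
E9: √((0.0143·111.32)² + (-0.0195·62.01)²) = √(2.534069 + 1.462153) = 1.9991 km
E15: √((0.0500·111.32)² + (-0.1339·62.01)²) = √(30.980356 + 68.942117) = 9.9961 km
E4: √((-0.0100·111.32)² + (0.0680·62.01)²) = √(1.239214 + 17.780390) = 4.3611 km
E7: √((0.0596·111.32)² + (0.0150·62.01)²) = √(44.018873 + 0.865179) = 6.6996 km
E6: √((-0.0979·111.32)² + (-0.0613·62.01)²) = √(118.771374 + 14.449220) = 11.5421 km
E20: √((0.0048·111.32)² + (-0.0229·62.01)²) = √(0.285515 + 2.016482) = 1.5172 km
Threshold 0.77 km: none within range.

none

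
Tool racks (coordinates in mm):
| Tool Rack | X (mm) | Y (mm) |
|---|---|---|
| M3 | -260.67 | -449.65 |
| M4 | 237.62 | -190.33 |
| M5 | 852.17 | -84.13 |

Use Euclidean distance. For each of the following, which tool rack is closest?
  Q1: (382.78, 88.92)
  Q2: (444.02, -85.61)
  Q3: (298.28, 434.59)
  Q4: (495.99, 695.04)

Q1→M4; Q2→M4; Q3→M4; Q4→M5

Q1 at (382.78, 88.92):
  M3: 839.10 mm
  M4: 314.73 mm
  M5: 500.27 mm
  → nearest: M4 (314.73 mm)
Q2 at (444.02, -85.61):
  M3: 793.17 mm
  M4: 231.45 mm
  M5: 408.15 mm
  → nearest: M4 (231.45 mm)
Q3 at (298.28, 434.59):
  M3: 1046.09 mm
  M4: 627.86 mm
  M5: 758.86 mm
  → nearest: M4 (627.86 mm)
Q4 at (495.99, 695.04):
  M3: 1372.17 mm
  M4: 922.30 mm
  M5: 856.72 mm
  → nearest: M5 (856.72 mm)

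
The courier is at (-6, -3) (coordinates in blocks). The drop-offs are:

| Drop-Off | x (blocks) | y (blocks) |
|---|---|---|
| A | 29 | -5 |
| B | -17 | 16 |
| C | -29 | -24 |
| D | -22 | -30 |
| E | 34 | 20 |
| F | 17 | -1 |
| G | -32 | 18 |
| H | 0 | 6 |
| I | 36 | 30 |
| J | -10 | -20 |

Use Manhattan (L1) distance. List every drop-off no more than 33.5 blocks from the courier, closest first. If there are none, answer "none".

Distances from (-6, -3):
A: |35| + |-2| = 35 + 2 = 37 blocks
B: |-11| + |19| = 11 + 19 = 30 blocks
C: |-23| + |-21| = 23 + 21 = 44 blocks
D: |-16| + |-27| = 16 + 27 = 43 blocks
E: |40| + |23| = 40 + 23 = 63 blocks
F: |23| + |2| = 23 + 2 = 25 blocks
G: |-26| + |21| = 26 + 21 = 47 blocks
H: |6| + |9| = 6 + 9 = 15 blocks
I: |42| + |33| = 42 + 33 = 75 blocks
J: |-4| + |-17| = 4 + 17 = 21 blocks
Threshold 33.5 blocks: H (15 blocks), J (21 blocks), F (25 blocks), B (30 blocks) are within range.

H, J, F, B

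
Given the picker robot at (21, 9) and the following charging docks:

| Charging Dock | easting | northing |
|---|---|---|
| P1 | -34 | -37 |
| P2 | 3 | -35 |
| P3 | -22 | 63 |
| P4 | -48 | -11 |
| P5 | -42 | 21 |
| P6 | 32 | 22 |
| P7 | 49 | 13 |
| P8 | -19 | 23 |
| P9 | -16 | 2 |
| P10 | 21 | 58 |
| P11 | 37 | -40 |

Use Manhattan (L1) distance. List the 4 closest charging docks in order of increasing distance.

Distances from (21, 9):
P1: |-55| + |-46| = 55 + 46 = 101
P2: |-18| + |-44| = 18 + 44 = 62
P3: |-43| + |54| = 43 + 54 = 97
P4: |-69| + |-20| = 69 + 20 = 89
P5: |-63| + |12| = 63 + 12 = 75
P6: |11| + |13| = 11 + 13 = 24
P7: |28| + |4| = 28 + 4 = 32
P8: |-40| + |14| = 40 + 14 = 54
P9: |-37| + |-7| = 37 + 7 = 44
P10: |0| + |49| = 0 + 49 = 49
P11: |16| + |-49| = 16 + 49 = 65
Sorted: P6 (24) < P7 (32) < P9 (44) < P10 (49) < P8 (54) < P2 (62) < …

P6, P7, P9, P10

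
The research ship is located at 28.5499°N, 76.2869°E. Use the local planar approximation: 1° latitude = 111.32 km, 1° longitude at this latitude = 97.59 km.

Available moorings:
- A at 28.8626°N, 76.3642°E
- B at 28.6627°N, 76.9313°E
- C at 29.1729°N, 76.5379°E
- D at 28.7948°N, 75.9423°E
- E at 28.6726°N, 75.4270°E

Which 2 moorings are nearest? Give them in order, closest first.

A, D

Distances from 28.5499°N, 76.2869°E:
A: √((0.3127·111.32)² + (0.0773·97.59)²) = √(1211.719670 + 56.907515) = 35.6178 km
B: √((0.1128·111.32)² + (0.6444·97.59)²) = √(157.675637 + 3954.774266) = 64.1284 km
C: √((0.6230·111.32)² + (0.2510·97.59)²) = √(4809.749838 + 600.009434) = 73.5511 km
D: √((0.2449·111.32)² + (-0.3446·97.59)²) = √(743.231257 + 1130.944212) = 43.2917 km
E: √((0.1227·111.32)² + (-0.8599·97.59)²) = √(186.567298 + 7042.170471) = 85.0220 km
Sorted: A (35.6178 km) < D (43.2917 km) < B (64.1284 km) < C (73.5511 km) < …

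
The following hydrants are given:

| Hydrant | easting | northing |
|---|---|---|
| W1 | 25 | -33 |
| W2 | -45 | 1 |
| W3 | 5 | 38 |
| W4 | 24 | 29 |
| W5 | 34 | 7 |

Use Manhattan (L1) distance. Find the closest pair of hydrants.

W3 and W4

Pairwise distances:
W1–W2: 104
W1–W3: 91
W1–W4: 63
W1–W5: 49
W2–W3: 87
W2–W4: 97
W2–W5: 85
W3–W4: 28
W3–W5: 60
W4–W5: 32
Closest pair: W3–W4 at 28.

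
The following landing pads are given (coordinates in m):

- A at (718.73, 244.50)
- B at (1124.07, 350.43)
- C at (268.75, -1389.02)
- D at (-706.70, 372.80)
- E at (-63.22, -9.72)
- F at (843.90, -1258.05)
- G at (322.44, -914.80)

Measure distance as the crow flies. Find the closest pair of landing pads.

A and B

Pairwise distances:
A–B: 418.95 m
A–C: 1694.36 m
A–D: 1431.19 m
A–E: 822.24 m
A–F: 1507.75 m
A–G: 1225.16 m
B–C: 1938.36 m
B–D: 1830.91 m
B–E: 1240.71 m
B–F: 1632.70 m
B–G: 1497.80 m
C–D: 2013.83 m
C–E: 1418.69 m
C–F: 589.87 m
C–G: 477.25 m
D–E: 748.59 m
D–F: 2250.34 m
D–G: 1648.35 m
E–F: 1543.11 m
E–G: 983.82 m
F–G: 624.29 m
Closest pair: A–B at 418.95 m.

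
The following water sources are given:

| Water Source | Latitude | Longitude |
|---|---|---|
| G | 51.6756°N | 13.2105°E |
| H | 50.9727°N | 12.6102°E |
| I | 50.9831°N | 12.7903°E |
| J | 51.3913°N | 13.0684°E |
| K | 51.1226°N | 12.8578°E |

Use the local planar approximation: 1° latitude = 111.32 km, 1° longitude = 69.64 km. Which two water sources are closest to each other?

Pairwise distances:
G–H: √((-0.7029·111.32)² + (-0.6003·69.64)²) = √(6122.566092 + 1747.648995) = 88.7142 km
G–I: √((-0.6925·111.32)² + (-0.4202·69.64)²) = √(5942.729339 + 856.307250) = 82.4563 km
G–J: √((-0.2843·111.32)² + (-0.1421·69.64)²) = √(1001.613374 + 97.927728) = 33.1593 km
G–K: √((-0.5530·111.32)² + (-0.3527·69.64)²) = √(3789.628675 + 603.293219) = 66.2791 km
H–I: √((0.0104·111.32)² + (0.1801·69.64)²) = √(1.340334 + 157.305878) = 12.5955 km
H–J: √((0.4186·111.32)² + (0.4582·69.64)²) = √(2171.425048 + 1018.187344) = 56.4767 km
H–K: √((0.1499·111.32)² + (0.2476·69.64)²) = √(278.451564 + 297.316359) = 23.9952 km
I–J: √((0.4082·111.32)² + (0.2781·69.64)²) = √(2064.868486 + 375.076196) = 49.3958 km
I–K: √((0.1395·111.32)² + (0.0675·69.64)²) = √(241.154189 + 22.096580) = 16.2250 km
J–K: √((-0.2687·111.32)² + (-0.2106·69.64)²) = √(894.708840 + 215.096953) = 33.3137 km
Closest pair: H–I at 12.5955 km.

H and I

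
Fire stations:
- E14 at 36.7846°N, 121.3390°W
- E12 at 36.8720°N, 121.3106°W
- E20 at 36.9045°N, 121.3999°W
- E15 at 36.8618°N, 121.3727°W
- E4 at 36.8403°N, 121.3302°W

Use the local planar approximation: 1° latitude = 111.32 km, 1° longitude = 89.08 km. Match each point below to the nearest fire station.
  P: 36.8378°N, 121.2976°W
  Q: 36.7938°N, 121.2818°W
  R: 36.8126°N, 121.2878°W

P→E4; Q→E14; R→E4

P at 36.8378°N, 121.2976°W:
  E14: 6.9766 km
  E12: 3.9794 km
  E20: 11.7548 km
  E15: 7.2037 km
  E4: 2.9173 km
  → nearest: E4 (2.9173 km)
Q at 36.7938°N, 121.2818°W:
  E14: 5.1973 km
  E12: 9.0754 km
  E20: 16.2030 km
  E15: 11.0846 km
  E4: 6.7367 km
  → nearest: E14 (5.1973 km)
R at 36.8126°N, 121.2878°W:
  E14: 5.5242 km
  E12: 6.9173 km
  E20: 14.2960 km
  E15: 9.3378 km
  E4: 4.8759 km
  → nearest: E4 (4.8759 km)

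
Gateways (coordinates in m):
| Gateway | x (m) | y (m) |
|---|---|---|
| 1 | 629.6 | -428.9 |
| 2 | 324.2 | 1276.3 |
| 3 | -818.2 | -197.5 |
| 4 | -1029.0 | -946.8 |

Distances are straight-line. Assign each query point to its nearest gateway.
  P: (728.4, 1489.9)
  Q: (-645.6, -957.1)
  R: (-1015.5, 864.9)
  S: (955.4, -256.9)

P→2; Q→4; R→3; S→1

P at (728.4, 1489.9):
  1: 1921.3 m
  2: 457.2 m
  3: 2288.9 m
  4: 3004.3 m
  → nearest: 2 (457.2 m)
Q at (-645.6, -957.1):
  1: 1380.3 m
  2: 2434.9 m
  3: 779.0 m
  4: 383.5 m
  → nearest: 4 (383.5 m)
R at (-1015.5, 864.9):
  1: 2092.9 m
  2: 1401.4 m
  3: 1080.6 m
  4: 1811.8 m
  → nearest: 3 (1080.6 m)
S at (955.4, -256.9):
  1: 368.4 m
  2: 1658.0 m
  3: 1774.6 m
  4: 2100.9 m
  → nearest: 1 (368.4 m)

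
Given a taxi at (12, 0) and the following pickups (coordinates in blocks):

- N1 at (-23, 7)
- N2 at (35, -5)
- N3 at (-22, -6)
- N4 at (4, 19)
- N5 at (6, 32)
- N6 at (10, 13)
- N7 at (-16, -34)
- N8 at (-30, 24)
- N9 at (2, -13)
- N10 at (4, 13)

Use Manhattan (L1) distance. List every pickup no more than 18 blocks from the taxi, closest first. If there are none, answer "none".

N6

Distances from (12, 0):
N1: |-35| + |7| = 35 + 7 = 42 blocks
N2: |23| + |-5| = 23 + 5 = 28 blocks
N3: |-34| + |-6| = 34 + 6 = 40 blocks
N4: |-8| + |19| = 8 + 19 = 27 blocks
N5: |-6| + |32| = 6 + 32 = 38 blocks
N6: |-2| + |13| = 2 + 13 = 15 blocks
N7: |-28| + |-34| = 28 + 34 = 62 blocks
N8: |-42| + |24| = 42 + 24 = 66 blocks
N9: |-10| + |-13| = 10 + 13 = 23 blocks
N10: |-8| + |13| = 8 + 13 = 21 blocks
Threshold 18 blocks: N6 (15 blocks) is within range.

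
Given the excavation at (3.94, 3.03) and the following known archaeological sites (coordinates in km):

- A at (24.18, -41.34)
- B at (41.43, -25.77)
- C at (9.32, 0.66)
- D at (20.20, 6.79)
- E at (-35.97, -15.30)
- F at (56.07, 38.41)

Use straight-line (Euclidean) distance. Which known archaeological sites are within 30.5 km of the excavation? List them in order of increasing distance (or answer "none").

Distances from (3.94, 3.03):
A: 48.77 km
B: 47.28 km
C: 5.88 km
D: 16.69 km
E: 43.92 km
F: 63.00 km
Threshold 30.5 km: C (5.88 km), D (16.69 km) are within range.

C, D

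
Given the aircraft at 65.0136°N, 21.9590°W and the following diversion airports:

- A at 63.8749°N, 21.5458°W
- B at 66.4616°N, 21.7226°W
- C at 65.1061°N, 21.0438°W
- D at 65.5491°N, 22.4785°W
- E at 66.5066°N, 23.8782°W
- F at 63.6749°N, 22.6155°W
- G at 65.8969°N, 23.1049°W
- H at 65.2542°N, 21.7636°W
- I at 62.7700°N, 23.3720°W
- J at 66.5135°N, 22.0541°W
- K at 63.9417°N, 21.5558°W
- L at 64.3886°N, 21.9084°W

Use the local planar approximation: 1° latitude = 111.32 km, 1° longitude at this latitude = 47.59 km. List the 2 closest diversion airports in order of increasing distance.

Distances from 65.0136°N, 21.9590°W:
A: √((-1.1387·111.32)² + (0.4132·47.59)²) = √(16068.118896 + 386.680290) = 128.2763 km
B: √((1.4480·111.32)² + (0.2364·47.59)²) = √(25982.654539 + 126.568710) = 161.5835 km
C: √((0.0925·111.32)² + (0.9152·47.59)²) = √(106.030268 + 1896.982972) = 44.7550 km
D: √((0.5355·111.32)² + (-0.5195·47.59)²) = √(3553.573853 + 611.226976) = 64.5353 km
E: √((1.4930·111.32)² + (-1.9192·47.59)²) = √(27622.692625 + 8342.032539) = 189.6437 km
F: √((-1.3387·111.32)² + (-0.6565·47.59)²) = √(22208.177612 + 976.114739) = 152.2639 km
G: √((0.8833·111.32)² + (-1.1459·47.59)²) = √(9668.583588 + 2973.889643) = 112.4388 km
H: √((0.2406·111.32)² + (0.1954·47.59)²) = √(717.360800 + 86.473000) = 28.3520 km
I: √((-2.2436·111.32)² + (-1.4130·47.59)²) = √(62378.834781 + 4521.845643) = 258.6517 km
J: √((1.4999·111.32)² + (-0.0951·47.59)²) = √(27878.602881 + 20.482947) = 167.0302 km
K: √((-1.0719·111.32)² + (0.4032·47.59)²) = √(14238.195020 + 368.190396) = 120.8569 km
L: √((-0.6250·111.32)² + (0.0506·47.59)²) = √(4840.680625 + 5.798724) = 69.6167 km
Sorted: H (28.3520 km) < C (44.7550 km) < D (64.5353 km) < L (69.6167 km) < …

H, C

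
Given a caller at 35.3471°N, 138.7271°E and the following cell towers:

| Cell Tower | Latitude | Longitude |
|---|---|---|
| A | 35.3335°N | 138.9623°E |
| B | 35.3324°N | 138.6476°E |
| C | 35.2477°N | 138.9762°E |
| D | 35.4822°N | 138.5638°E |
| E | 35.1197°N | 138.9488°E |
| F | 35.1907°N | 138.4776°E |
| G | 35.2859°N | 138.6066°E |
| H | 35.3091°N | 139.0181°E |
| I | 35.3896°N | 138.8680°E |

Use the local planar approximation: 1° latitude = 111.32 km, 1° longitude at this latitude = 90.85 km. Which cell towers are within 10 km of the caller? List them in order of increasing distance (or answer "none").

Distances from 35.3471°N, 138.7271°E:
A: √((-0.0136·111.32)² + (0.2352·90.85)²) = √(2.292051 + 456.588005) = 21.4215 km
B: √((-0.0147·111.32)² + (-0.0795·90.85)²) = √(2.677818 + 52.165590) = 7.4056 km
C: √((-0.0994·111.32)² + (0.2491·90.85)²) = √(122.438828 + 512.150167) = 25.1910 km
D: √((0.1351·111.32)² + (-0.1633·90.85)²) = √(226.181507 + 220.101110) = 21.1254 km
E: √((-0.2274·111.32)² + (0.2217·90.85)²) = √(640.807102 + 405.677807) = 32.3494 km
F: √((-0.1564·111.32)² + (-0.2495·90.85)²) = √(303.123700 + 513.796289) = 28.5818 km
G: √((-0.0612·111.32)² + (-0.1205·90.85)²) = √(46.414026 + 119.846114) = 12.8942 km
H: √((-0.0380·111.32)² + (0.2910·90.85)²) = √(17.894254 + 698.933475) = 26.7736 km
I: √((0.0425·111.32)² + (0.1409·90.85)²) = √(22.383307 + 163.859585) = 13.6471 km
Threshold 10 km: B (7.4056 km) is within range.

B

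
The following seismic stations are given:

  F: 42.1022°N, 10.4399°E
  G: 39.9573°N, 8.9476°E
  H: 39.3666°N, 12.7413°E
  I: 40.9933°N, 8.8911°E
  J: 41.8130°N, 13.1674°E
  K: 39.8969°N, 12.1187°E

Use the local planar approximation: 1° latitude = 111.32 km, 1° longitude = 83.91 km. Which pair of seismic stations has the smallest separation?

Pairwise distances:
F–G: √((-2.1449·111.32)² + (-1.4923·83.91)²) = √(57011.240881 + 15679.771164) = 269.6127 km
F–H: √((-2.7356·111.32)² + (2.3014·83.91)²) = √(92736.688857 + 37291.655169) = 360.5944 km
F–I: √((-1.1089·111.32)² + (-1.5488·83.91)²) = √(15238.112034 + 16889.551695) = 179.2419 km
F–J: √((-0.2892·111.32)² + (2.7275·83.91)²) = √(1036.437153 + 52378.970803) = 231.1177 km
F–K: √((-2.2053·111.32)² + (1.6788·83.91)²) = √(60267.302072 + 19843.823851) = 283.0391 km
G–H: √((-0.5907·111.32)² + (3.7937·83.91)²) = √(4323.946751 + 101333.585895) = 325.0500 km
G–I: √((1.0360·111.32)² + (-0.0565·83.91)²) = √(13300.436869 + 22.476275) = 115.4249 km
G–J: √((1.8557·111.32)² + (4.2198·83.91)²) = √(42673.860268 + 125375.066903) = 409.9377 km
G–K: √((-0.0604·111.32)² + (3.1711·83.91)²) = √(45.208518 + 70802.292101) = 266.1719 km
H–I: √((1.6267·111.32)² + (-3.8502·83.91)²) = √(32791.503425 + 104374.407112) = 370.3592 km
H–J: √((2.4464·111.32)² + (0.4261·83.91)²) = √(74165.397966 + 1278.352163) = 274.6703 km
H–K: √((0.5303·111.32)² + (-0.6226·83.91)²) = √(3484.894617 + 2729.264805) = 78.8299 km
I–J: √((0.8197·111.32)² + (4.2763·83.91)²) = √(8326.380731 + 128754.901953) = 370.2449 km
I–K: √((-1.0964·111.32)² + (3.2276·83.91)²) = √(14896.507138 + 73347.760085) = 297.0594 km
J–K: √((-1.9161·111.32)² + (-1.0487·83.91)²) = √(45496.997503 + 7743.369405) = 230.7387 km
Closest pair: H–K at 78.8299 km.

H and K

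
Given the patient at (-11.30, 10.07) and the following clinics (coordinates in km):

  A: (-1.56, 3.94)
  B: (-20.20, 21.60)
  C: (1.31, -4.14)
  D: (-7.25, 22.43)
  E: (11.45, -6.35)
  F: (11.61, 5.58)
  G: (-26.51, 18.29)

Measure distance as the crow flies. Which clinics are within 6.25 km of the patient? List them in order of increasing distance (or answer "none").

none

Distances from (-11.30, 10.07):
A: √((9.74)² + (-6.13)²) = √(94.8676 + 37.5769) = 11.51 km
B: √((-8.90)² + (11.53)²) = √(79.2100 + 132.9409) = 14.57 km
C: √((12.61)² + (-14.21)²) = √(159.0121 + 201.9241) = 19.00 km
D: √((4.05)² + (12.36)²) = √(16.4025 + 152.7696) = 13.01 km
E: √((22.75)² + (-16.42)²) = √(517.5625 + 269.6164) = 28.06 km
F: √((22.91)² + (-4.49)²) = √(524.8681 + 20.1601) = 23.35 km
G: √((-15.21)² + (8.22)²) = √(231.3441 + 67.5684) = 17.29 km
Threshold 6.25 km: none within range.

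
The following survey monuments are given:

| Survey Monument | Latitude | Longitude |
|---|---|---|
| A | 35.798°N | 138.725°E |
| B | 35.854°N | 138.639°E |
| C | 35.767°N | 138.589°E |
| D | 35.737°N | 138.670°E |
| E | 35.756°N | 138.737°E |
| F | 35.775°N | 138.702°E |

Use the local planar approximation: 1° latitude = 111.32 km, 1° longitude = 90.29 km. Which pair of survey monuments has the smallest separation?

A and F

Pairwise distances:
A–B: 9.958 km
A–C: 12.755 km
A–D: 8.413 km
A–E: 4.799 km
A–F: 3.297 km
B–C: 10.685 km
B–D: 13.322 km
B–E: 14.047 km
B–F: 10.474 km
C–D: 8.040 km
C–E: 13.419 km
C–F: 10.242 km
D–E: 6.409 km
D–F: 5.123 km
E–F: 3.803 km
Closest pair: A–F at 3.297 km.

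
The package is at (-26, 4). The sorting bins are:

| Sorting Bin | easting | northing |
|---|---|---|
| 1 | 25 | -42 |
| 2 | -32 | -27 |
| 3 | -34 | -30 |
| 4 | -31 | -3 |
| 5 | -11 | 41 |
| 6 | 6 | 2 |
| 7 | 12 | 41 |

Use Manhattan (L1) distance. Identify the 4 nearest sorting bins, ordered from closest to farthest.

4, 6, 2, 3

Distances from (-26, 4):
1: |51| + |-46| = 51 + 46 = 97
2: |-6| + |-31| = 6 + 31 = 37
3: |-8| + |-34| = 8 + 34 = 42
4: |-5| + |-7| = 5 + 7 = 12
5: |15| + |37| = 15 + 37 = 52
6: |32| + |-2| = 32 + 2 = 34
7: |38| + |37| = 38 + 37 = 75
Sorted: 4 (12) < 6 (34) < 2 (37) < 3 (42) < 5 (52) < 7 (75) < …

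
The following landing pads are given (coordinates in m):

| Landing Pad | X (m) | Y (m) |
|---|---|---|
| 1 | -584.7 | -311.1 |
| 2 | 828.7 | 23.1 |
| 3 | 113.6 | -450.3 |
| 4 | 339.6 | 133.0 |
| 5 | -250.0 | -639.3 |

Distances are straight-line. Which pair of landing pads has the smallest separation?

3 and 5

Pairwise distances:
3–5: 409.8 m
1–5: 468.8 m
2–4: 501.3 m
3–4: 625.6 m
1–3: 712.0 m
2–3: 857.6 m
4–5: 971.6 m
1–4: 1025.5 m
2–5: 1265.8 m
1–2: 1452.4 m
Closest pair: 3–5 at 409.8 m.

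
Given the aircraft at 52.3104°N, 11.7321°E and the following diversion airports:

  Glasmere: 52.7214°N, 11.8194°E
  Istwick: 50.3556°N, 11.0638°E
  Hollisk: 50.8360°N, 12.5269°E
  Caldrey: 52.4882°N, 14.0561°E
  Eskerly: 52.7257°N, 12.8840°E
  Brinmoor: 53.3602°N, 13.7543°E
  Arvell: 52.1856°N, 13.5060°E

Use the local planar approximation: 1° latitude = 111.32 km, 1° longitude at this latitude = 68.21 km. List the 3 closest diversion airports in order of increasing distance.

Distances from 52.3104°N, 11.7321°E:
Glasmere: 46.1384 km
Istwick: 222.3316 km
Hollisk: 172.8520 km
Caldrey: 159.7509 km
Eskerly: 91.1633 km
Brinmoor: 180.7844 km
Arvell: 121.7927 km
Sorted: Glasmere (46.1384 km) < Eskerly (91.1633 km) < Arvell (121.7927 km) < Caldrey (159.7509 km) < Hollisk (172.8520 km) < …

Glasmere, Eskerly, Arvell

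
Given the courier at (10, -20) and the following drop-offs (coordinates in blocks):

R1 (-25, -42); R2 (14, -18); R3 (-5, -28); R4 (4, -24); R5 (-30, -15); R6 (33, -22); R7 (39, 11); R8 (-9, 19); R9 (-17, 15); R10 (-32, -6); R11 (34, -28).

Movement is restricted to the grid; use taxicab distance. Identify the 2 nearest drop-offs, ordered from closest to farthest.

Distances from (10, -20):
R1: 57 blocks
R2: 6 blocks
R3: 23 blocks
R4: 10 blocks
R5: 45 blocks
R6: 25 blocks
R7: 60 blocks
R8: 58 blocks
R9: 62 blocks
R10: 56 blocks
R11: 32 blocks
Sorted: R2 (6 blocks) < R4 (10 blocks) < R3 (23 blocks) < R6 (25 blocks) < …

R2, R4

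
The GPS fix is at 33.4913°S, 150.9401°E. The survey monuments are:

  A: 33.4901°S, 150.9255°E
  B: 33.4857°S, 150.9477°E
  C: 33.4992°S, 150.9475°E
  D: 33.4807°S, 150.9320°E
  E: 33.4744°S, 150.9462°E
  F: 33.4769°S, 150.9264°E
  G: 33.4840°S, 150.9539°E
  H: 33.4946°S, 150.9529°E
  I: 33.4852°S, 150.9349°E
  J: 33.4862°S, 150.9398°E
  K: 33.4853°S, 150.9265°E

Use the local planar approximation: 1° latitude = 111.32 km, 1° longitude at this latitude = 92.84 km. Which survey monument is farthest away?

Distances from 33.4913°S, 150.9401°E:
A: 1.3620 km
B: 0.9415 km
C: 1.1160 km
D: 1.3992 km
E: 1.9647 km
F: 2.0463 km
G: 1.5172 km
H: 1.2438 km
I: 0.8332 km
J: 0.5684 km
K: 1.4284 km
Maximum: F at 2.0463 km.

F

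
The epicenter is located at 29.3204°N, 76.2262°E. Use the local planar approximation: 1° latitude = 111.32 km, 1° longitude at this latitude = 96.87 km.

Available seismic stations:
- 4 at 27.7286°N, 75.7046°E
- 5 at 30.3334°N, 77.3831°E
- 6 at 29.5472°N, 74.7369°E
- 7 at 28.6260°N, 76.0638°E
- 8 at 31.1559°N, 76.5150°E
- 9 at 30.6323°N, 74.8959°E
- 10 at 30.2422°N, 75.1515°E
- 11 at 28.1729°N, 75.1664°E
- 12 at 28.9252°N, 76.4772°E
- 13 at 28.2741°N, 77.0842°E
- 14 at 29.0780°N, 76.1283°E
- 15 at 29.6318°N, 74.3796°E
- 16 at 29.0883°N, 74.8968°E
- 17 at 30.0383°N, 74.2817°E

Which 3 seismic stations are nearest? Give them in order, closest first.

14, 12, 7

Distances from 29.3204°N, 76.2262°E:
4: √((-1.5918·111.32)² + (-0.5216·96.87)²) = √(31399.547975 + 2553.017342) = 184.2622 km
5: √((1.0130·111.32)² + (1.1569·96.87)²) = √(12716.432374 + 12559.439020) = 158.9839 km
6: √((0.2268·111.32)² + (-1.4893·96.87)²) = √(637.429995 + 20813.397495) = 146.4610 km
7: √((-0.6944·111.32)² + (-0.1624·96.87)²) = √(5975.383997 + 247.486007) = 78.8852 km
8: √((1.8355·111.32)² + (0.2888·96.87)²) = √(41749.874372 + 782.659709) = 206.2342 km
9: √((1.3119·111.32)² + (-1.3303·96.87)²) = √(21327.888393 + 16606.487451) = 194.7675 km
10: √((0.9218·111.32)² + (-1.0747·96.87)²) = √(10529.792254 + 10838.098588) = 146.1776 km
11: √((-1.1475·111.32)² + (-1.0598·96.87)²) = √(16317.430956 + 10539.655842) = 163.8813 km
12: √((-0.3952·111.32)² + (0.2510·96.87)²) = √(1935.442472 + 591.188588) = 50.2656 km
13: √((-1.0463·111.32)² + (0.8580·96.87)²) = √(13566.219698 + 6908.013461) = 143.0882 km
14: √((-0.2424·111.32)² + (-0.0979·96.87)²) = √(728.134529 + 89.938157) = 28.6020 km
15: √((0.3114·111.32)² + (-1.8466·96.87)²) = √(1201.665553 + 31998.105202) = 182.2080 km
16: √((-0.2321·111.32)² + (-1.3294·96.87)²) = √(667.569792 + 16584.025175) = 131.3453 km
17: √((0.7179·111.32)² + (-1.9445·96.87)²) = √(6386.667431 + 35480.889129) = 204.6156 km
Sorted: 14 (28.6020 km) < 12 (50.2656 km) < 7 (78.8852 km) < 16 (131.3453 km) < 13 (143.0882 km) < …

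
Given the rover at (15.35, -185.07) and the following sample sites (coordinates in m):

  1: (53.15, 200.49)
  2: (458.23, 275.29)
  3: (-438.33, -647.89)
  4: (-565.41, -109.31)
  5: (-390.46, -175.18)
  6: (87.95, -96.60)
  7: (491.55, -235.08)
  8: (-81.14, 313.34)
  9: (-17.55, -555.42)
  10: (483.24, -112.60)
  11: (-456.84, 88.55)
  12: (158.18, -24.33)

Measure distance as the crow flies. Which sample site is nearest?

6

Distances from (15.35, -185.07):
1: 387.41 m
2: 638.81 m
3: 648.10 m
4: 585.68 m
5: 405.93 m
6: 114.45 m
7: 478.82 m
8: 507.66 m
9: 371.81 m
10: 473.47 m
11: 545.74 m
12: 215.03 m
Minimum: 6 at 114.45 m.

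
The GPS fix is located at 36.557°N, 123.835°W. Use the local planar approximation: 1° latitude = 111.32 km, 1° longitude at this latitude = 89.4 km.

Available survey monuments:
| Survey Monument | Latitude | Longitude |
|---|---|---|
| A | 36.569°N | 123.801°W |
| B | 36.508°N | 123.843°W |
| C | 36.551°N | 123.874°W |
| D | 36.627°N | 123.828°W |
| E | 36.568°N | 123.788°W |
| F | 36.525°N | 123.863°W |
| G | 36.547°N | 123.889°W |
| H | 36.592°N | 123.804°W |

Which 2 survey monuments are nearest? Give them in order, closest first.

A, C

Distances from 36.557°N, 123.835°W:
A: 3.320 km
B: 5.501 km
C: 3.550 km
D: 7.817 km
E: 4.377 km
F: 4.354 km
G: 4.954 km
H: 4.781 km
Sorted: A (3.320 km) < C (3.550 km) < F (4.354 km) < E (4.377 km) < …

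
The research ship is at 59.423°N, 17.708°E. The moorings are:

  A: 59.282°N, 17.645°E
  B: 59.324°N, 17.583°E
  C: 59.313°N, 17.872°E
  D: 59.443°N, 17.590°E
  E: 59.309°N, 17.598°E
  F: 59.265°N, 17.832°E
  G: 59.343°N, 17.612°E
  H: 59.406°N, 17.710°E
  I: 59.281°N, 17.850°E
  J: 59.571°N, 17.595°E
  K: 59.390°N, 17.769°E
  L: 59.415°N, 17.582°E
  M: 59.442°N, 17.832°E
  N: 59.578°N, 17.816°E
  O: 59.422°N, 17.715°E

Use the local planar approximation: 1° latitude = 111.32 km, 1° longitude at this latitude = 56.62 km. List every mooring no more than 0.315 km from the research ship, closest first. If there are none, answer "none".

Distances from 59.423°N, 17.708°E:
A: 16.096 km
B: 13.098 km
C: 15.368 km
D: 7.042 km
E: 14.136 km
F: 18.938 km
G: 10.433 km
H: 1.896 km
I: 17.735 km
J: 17.674 km
K: 5.042 km
L: 7.189 km
M: 7.333 km
N: 18.306 km
O: 0.412 km
Threshold 0.315 km: none within range.

none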